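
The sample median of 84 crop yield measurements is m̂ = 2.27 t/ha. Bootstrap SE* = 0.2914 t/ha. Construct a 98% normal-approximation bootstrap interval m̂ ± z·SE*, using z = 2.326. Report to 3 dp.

(1.592, 2.948)

Margin = 2.326 × 0.2914 = 0.6778
Interval: 2.27 ± 0.6778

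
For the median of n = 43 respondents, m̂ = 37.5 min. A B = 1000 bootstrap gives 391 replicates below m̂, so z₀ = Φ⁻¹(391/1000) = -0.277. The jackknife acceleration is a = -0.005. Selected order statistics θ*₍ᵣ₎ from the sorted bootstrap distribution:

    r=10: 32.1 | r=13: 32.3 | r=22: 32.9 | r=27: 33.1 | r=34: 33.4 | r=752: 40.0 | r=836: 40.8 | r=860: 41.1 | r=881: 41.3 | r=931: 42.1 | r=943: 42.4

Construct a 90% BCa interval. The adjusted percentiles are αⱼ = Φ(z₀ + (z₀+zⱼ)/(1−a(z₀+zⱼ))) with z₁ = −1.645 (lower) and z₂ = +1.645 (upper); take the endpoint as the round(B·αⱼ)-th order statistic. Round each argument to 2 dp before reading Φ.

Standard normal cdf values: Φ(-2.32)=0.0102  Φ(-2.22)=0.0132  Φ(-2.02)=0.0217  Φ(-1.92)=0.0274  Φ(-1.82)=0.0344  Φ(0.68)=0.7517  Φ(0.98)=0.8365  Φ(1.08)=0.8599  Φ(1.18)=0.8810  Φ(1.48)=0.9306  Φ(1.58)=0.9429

Lower: z₀ + z₁ = -0.277 + (-1.645) = -1.922; 1 − a(z₀+z₁) = 1 − (-0.005)(-1.922) = 0.9904; argument = -0.277 + (-1.922)/0.9904 = -2.2176 → -2.22.
α₁ = Φ(-2.22) = 0.0132; rank = round(1000 × 0.0132) = 13; θ*₍13₎ = 32.3.
Upper: z₀ + z₂ = 1.368; 1 − a(z₀+z₂) = 1.0068; argument = 1.0817 → 1.08; α₂ = 0.8599; rank = 860; θ*₍860₎ = 41.1.

(32.3, 41.1)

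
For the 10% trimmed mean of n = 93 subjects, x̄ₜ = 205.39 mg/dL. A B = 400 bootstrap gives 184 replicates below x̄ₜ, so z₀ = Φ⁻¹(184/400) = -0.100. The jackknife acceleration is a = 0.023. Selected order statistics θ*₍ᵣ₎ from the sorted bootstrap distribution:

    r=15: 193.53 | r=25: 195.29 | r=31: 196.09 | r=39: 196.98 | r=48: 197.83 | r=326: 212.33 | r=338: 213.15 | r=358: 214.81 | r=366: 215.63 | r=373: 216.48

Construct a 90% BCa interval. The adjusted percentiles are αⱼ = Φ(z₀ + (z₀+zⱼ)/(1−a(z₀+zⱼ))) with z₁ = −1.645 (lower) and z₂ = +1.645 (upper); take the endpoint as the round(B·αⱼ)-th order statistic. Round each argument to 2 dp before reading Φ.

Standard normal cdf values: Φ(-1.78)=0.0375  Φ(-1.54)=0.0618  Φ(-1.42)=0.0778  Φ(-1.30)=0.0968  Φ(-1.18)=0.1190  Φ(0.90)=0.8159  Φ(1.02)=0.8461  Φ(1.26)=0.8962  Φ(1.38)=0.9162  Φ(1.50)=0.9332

Lower: z₀ + z₁ = -0.100 + (-1.645) = -1.745; 1 − a(z₀+z₁) = 1 − (0.023)(-1.745) = 1.0401; argument = -0.100 + (-1.745)/1.0401 = -1.7777 → -1.78.
α₁ = Φ(-1.78) = 0.0375; rank = round(400 × 0.0375) = 15; θ*₍15₎ = 193.53.
Upper: z₀ + z₂ = 1.545; 1 − a(z₀+z₂) = 0.9645; argument = 1.5019 → 1.50; α₂ = 0.9332; rank = 373; θ*₍373₎ = 216.48.

(193.53, 216.48)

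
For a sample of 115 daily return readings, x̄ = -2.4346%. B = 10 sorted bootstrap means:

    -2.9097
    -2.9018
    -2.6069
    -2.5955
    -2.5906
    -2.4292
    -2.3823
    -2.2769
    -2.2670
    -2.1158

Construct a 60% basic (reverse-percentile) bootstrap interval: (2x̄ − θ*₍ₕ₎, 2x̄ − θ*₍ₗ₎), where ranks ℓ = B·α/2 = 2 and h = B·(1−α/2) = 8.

(-2.5923, -1.9674)

Percentile endpoints at ranks 2 and 8: θ*₍2₎ = -2.9018, θ*₍8₎ = -2.2769.
Basic interval reflects these around x̄:
  lower = 2 × -2.4346 − -2.2769 = -2.5923
  upper = 2 × -2.4346 − -2.9018 = -1.9674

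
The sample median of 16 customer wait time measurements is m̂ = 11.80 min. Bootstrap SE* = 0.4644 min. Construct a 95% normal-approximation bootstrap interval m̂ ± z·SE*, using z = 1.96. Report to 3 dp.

Margin = 1.96 × 0.4644 = 0.9102
Interval: 11.80 ± 0.9102

(10.890, 12.710)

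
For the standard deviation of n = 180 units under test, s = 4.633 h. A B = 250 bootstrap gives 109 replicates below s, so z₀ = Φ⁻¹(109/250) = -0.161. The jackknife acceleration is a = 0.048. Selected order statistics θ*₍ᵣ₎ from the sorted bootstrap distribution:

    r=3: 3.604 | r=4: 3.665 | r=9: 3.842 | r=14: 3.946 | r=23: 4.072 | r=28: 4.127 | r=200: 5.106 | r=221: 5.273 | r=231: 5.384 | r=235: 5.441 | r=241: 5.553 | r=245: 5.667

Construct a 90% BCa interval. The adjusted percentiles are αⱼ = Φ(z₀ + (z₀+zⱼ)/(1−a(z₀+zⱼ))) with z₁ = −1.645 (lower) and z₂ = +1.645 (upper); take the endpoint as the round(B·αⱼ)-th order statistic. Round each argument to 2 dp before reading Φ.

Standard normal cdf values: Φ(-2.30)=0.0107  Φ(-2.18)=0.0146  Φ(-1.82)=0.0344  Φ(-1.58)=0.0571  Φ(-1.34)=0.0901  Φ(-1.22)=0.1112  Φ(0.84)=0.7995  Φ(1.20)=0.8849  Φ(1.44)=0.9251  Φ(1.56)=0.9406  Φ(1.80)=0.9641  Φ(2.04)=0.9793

Lower: z₀ + z₁ = -0.161 + (-1.645) = -1.806; 1 − a(z₀+z₁) = 1 − (0.048)(-1.806) = 1.0867; argument = -0.161 + (-1.806)/1.0867 = -1.8229 → -1.82.
α₁ = Φ(-1.82) = 0.0344; rank = round(250 × 0.0344) = 9; θ*₍9₎ = 3.842.
Upper: z₀ + z₂ = 1.484; 1 − a(z₀+z₂) = 0.9288; argument = 1.4368 → 1.44; α₂ = 0.9251; rank = 231; θ*₍231₎ = 5.384.

(3.842, 5.384)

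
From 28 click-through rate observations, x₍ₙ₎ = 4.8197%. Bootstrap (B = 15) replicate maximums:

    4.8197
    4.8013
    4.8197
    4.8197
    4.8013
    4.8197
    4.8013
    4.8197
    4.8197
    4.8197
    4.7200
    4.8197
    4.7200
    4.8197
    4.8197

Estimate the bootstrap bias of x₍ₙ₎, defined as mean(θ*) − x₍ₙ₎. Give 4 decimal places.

mean(θ*) = (4.8197 + 4.8013 + 4.8197 + 4.8197 + 4.8013 + 4.8197 + 4.8013 + 4.8197 + 4.8197 + 4.8197 + 4.7200 + 4.8197 + 4.7200 + 4.8197 + 4.8197) / 15 = 4.80273
bias = 4.80273 − 4.8197

bias = −0.0170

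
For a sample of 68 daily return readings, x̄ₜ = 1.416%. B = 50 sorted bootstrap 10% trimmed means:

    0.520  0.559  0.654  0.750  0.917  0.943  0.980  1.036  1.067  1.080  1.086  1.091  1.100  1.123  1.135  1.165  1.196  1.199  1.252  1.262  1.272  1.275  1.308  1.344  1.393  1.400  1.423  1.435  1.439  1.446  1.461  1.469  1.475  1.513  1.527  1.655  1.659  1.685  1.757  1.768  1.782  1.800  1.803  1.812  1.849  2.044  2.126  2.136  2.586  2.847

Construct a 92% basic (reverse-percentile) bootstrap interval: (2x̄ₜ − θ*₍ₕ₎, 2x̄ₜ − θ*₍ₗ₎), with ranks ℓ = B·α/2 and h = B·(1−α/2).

Percentile endpoints at ranks 2 and 48: θ*₍2₎ = 0.559, θ*₍48₎ = 2.136.
Basic interval reflects these around x̄ₜ:
  lower = 2 × 1.416 − 2.136 = 0.696
  upper = 2 × 1.416 − 0.559 = 2.273

(0.696, 2.273)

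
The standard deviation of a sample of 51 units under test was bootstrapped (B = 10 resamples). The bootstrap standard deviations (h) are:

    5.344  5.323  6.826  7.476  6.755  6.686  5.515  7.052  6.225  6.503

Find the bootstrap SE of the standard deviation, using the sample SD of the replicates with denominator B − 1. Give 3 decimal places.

Bootstrap SE is the standard deviation of the 10 replicate standard deviations.
Mean of replicates: (5.344 + 5.323 + 6.826 + 7.476 + 6.755 + 6.686 + 5.515 + 7.052 + 6.225 + 6.503) / 10 = 63.7050 / 10 = 6.3705
Sum of squared deviations: (−1.0265)² + (−1.0475)² + (+0.4555)² + (+1.1055)² + (+0.3845)² + (+0.3155)² + (−0.8555)² + (+0.6815)² + (−0.1455)² + (+0.1325)² = 5.0630
Variance = 5.0630 / 9 = 0.5626
SE* = √0.5626

SE* = 0.750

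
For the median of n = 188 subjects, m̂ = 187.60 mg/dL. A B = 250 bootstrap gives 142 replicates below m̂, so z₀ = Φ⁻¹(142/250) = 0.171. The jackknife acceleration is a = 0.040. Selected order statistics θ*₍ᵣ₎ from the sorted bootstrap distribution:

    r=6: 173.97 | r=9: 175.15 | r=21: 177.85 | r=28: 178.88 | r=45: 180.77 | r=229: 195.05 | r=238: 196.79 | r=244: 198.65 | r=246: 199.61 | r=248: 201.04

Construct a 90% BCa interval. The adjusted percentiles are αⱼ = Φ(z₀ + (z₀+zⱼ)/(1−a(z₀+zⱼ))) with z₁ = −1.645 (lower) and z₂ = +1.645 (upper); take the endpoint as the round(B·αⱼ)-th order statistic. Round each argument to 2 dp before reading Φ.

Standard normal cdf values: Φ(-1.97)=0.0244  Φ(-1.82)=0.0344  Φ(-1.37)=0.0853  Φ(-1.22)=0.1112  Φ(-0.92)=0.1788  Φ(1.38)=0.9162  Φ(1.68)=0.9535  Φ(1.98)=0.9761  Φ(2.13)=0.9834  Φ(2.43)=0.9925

(178.88, 199.61)

Lower: z₀ + z₁ = 0.171 + (-1.645) = -1.474; 1 − a(z₀+z₁) = 1 − (0.040)(-1.474) = 1.0590; argument = 0.171 + (-1.474)/1.0590 = -1.2209 → -1.22.
α₁ = Φ(-1.22) = 0.1112; rank = round(250 × 0.1112) = 28; θ*₍28₎ = 178.88.
Upper: z₀ + z₂ = 1.816; 1 − a(z₀+z₂) = 0.9274; argument = 2.1292 → 2.13; α₂ = 0.9834; rank = 246; θ*₍246₎ = 199.61.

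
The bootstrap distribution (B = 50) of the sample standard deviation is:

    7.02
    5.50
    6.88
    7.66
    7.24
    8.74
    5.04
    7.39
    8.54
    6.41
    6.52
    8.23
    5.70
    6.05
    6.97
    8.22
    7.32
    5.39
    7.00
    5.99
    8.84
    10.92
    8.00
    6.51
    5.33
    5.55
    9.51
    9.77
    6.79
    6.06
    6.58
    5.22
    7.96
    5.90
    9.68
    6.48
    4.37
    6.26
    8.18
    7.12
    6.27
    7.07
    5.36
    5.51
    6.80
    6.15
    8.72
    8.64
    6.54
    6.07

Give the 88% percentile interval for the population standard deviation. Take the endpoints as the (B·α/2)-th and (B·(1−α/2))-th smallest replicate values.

Sorted replicates: 4.37, 5.04, 5.22, 5.33, 5.36, 5.39, 5.50, 5.51, 5.55, 5.70, 5.90, 5.99, 6.05, 6.06, 6.07, 6.15, 6.26, 6.27, 6.41, 6.48, 6.51, 6.52, 6.54, 6.58, 6.79, 6.80, 6.88, 6.97, 7.00, 7.02, 7.07, 7.12, 7.24, 7.32, 7.39, 7.66, 7.96, 8.00, 8.18, 8.22, 8.23, 8.54, 8.64, 8.72, 8.74, 8.84, 9.51, 9.68, 9.77, 10.92
α = 0.12; lower rank = 50 × 0.060 = 3; upper rank = 50 × 0.940 = 47.
The 3rd smallest replicate is 5.22; the 47th is 9.51.

(5.22, 9.51)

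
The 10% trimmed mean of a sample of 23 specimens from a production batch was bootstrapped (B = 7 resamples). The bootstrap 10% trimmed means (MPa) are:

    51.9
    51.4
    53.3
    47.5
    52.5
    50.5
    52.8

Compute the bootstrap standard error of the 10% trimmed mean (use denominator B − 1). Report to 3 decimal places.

SE* = 1.960

Bootstrap SE is the standard deviation of the 7 replicate 10% trimmed means.
Mean of replicates: (51.9 + 51.4 + 53.3 + 47.5 + 52.5 + 50.5 + 52.8) / 7 = 359.9000 / 7 = 51.4143
Sum of squared deviations: (+0.4857)² + (−0.0143)² + (+1.8857)² + (−3.9143)² + (+1.0857)² + (−0.9143)² + (+1.3857)² = 23.0486
Variance = 23.0486 / 6 = 3.8414
SE* = √3.8414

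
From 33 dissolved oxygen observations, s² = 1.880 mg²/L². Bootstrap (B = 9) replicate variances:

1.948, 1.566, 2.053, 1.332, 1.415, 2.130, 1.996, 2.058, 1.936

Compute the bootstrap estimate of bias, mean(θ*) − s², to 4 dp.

mean(θ*) = (1.948 + 1.566 + 2.053 + 1.332 + 1.415 + 2.130 + 1.996 + 2.058 + 1.936) / 9 = 1.82600
bias = 1.82600 − 1.880

bias = −0.0540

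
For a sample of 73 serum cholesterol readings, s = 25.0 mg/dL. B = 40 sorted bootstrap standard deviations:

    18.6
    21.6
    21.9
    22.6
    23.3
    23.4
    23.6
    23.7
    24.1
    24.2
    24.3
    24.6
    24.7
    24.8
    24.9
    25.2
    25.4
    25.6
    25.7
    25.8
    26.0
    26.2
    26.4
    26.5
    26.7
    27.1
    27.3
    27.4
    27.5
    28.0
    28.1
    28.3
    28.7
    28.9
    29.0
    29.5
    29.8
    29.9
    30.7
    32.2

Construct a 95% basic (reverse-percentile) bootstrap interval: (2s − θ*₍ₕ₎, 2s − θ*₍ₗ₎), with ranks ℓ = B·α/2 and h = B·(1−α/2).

(19.3, 31.4)

Percentile endpoints at ranks 1 and 39: θ*₍1₎ = 18.6, θ*₍39₎ = 30.7.
Basic interval reflects these around s:
  lower = 2 × 25.0 − 30.7 = 19.3
  upper = 2 × 25.0 − 18.6 = 31.4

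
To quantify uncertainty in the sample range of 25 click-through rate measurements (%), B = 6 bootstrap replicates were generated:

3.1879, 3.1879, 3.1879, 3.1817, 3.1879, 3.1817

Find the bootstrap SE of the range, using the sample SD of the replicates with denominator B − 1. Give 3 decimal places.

Bootstrap SE is the standard deviation of the 6 replicate ranges.
Mean of replicates: (3.1879 + 3.1879 + 3.1879 + 3.1817 + 3.1879 + 3.1817) / 6 = 19.11500 / 6 = 3.18583
Sum of squared deviations: (+0.00207)² + (+0.00207)² + (+0.00207)² + (−0.00413)² + (+0.00207)² + (−0.00413)² = 0.00005
Variance = 0.00005 / 5 = 0.00001
SE* = √0.00001

SE* = 0.003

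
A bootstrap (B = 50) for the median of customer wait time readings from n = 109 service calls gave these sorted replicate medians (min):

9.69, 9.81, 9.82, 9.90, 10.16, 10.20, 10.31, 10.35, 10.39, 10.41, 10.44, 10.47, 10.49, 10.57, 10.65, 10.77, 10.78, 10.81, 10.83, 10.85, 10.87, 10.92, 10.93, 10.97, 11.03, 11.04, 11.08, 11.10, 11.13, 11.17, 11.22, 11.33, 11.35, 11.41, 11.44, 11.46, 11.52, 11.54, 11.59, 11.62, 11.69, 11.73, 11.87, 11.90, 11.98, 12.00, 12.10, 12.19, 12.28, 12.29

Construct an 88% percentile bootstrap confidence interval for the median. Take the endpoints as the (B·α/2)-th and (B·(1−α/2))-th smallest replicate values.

α = 0.12; lower rank = 50 × 0.060 = 3; upper rank = 50 × 0.940 = 47.
The 3rd smallest replicate is 9.82; the 47th is 12.10.

(9.82, 12.10)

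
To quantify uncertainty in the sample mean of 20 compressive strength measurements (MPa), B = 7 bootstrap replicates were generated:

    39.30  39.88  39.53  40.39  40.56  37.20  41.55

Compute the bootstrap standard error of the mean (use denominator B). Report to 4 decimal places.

SE* = 1.2577

Bootstrap SE is the standard deviation of the 7 replicate means.
Mean of replicates: (39.30 + 39.88 + 39.53 + 40.39 + 40.56 + 37.20 + 41.55) / 7 = 278.41000 / 7 = 39.77286
Sum of squared deviations: (−0.47286)² + (+0.10714)² + (−0.24286)² + (+0.61714)² + (+0.78714)² + (−2.57286)² + (+1.77714)² = 11.07234
Variance = 11.07234 / 7 = 1.58176
SE* = √1.58176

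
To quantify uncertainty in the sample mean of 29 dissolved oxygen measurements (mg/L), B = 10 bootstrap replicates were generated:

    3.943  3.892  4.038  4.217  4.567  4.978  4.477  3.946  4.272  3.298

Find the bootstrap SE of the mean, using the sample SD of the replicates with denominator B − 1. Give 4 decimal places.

Bootstrap SE is the standard deviation of the 10 replicate means.
Mean of replicates: (3.943 + 3.892 + 4.038 + 4.217 + 4.567 + 4.978 + 4.477 + 3.946 + 4.272 + 3.298) / 10 = 41.62800 / 10 = 4.16280
Sum of squared deviations: (−0.21980)² + (−0.27080)² + (−0.12480)² + (+0.05420)² + (+0.40420)² + (+0.81520)² + (+0.31420)² + (−0.21680)² + (+0.10920)² + (−0.86480)² = 1.87361
Variance = 1.87361 / 9 = 0.20818
SE* = √0.20818

SE* = 0.4563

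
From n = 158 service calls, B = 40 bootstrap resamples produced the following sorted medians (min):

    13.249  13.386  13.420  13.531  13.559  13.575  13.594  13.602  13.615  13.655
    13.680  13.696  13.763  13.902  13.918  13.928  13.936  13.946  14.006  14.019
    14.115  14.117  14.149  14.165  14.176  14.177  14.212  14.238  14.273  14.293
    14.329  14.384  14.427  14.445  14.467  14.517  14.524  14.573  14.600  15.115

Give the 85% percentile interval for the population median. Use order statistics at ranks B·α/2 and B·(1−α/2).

(13.420, 14.524)

α = 0.15; lower rank = 40 × 0.075 = 3; upper rank = 40 × 0.925 = 37.
The 3rd smallest replicate is 13.420; the 37th is 14.524.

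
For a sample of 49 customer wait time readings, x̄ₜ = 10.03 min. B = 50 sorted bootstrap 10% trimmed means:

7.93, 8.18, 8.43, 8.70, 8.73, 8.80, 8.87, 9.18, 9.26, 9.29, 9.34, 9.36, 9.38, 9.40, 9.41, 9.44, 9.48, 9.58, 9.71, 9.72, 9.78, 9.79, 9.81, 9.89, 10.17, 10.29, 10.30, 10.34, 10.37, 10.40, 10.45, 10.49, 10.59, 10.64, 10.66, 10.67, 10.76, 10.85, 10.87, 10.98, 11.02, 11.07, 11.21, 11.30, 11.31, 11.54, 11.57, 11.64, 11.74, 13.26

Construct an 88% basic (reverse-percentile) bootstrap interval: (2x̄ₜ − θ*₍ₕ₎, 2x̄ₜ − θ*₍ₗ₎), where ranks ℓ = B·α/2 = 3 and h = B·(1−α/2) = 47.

Percentile endpoints at ranks 3 and 47: θ*₍3₎ = 8.43, θ*₍47₎ = 11.57.
Basic interval reflects these around x̄ₜ:
  lower = 2 × 10.03 − 11.57 = 8.49
  upper = 2 × 10.03 − 8.43 = 11.63

(8.49, 11.63)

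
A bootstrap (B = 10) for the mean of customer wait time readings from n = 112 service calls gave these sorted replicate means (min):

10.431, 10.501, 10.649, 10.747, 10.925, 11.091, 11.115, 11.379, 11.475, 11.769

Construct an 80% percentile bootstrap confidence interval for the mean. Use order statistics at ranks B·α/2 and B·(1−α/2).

α = 0.20; lower rank = 10 × 0.100 = 1; upper rank = 10 × 0.900 = 9.
The 1st smallest replicate is 10.431; the 9th is 11.475.

(10.431, 11.475)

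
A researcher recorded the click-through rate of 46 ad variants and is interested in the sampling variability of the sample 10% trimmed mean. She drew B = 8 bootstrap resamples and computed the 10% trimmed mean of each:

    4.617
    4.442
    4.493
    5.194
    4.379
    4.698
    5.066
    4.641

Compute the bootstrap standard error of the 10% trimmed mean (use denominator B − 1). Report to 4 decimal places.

SE* = 0.2928

Bootstrap SE is the standard deviation of the 8 replicate 10% trimmed means.
Mean of replicates: (4.617 + 4.442 + 4.493 + 5.194 + 4.379 + 4.698 + 5.066 + 4.641) / 8 = 37.53000 / 8 = 4.69125
Sum of squared deviations: (−0.07425)² + (−0.24925)² + (−0.19825)² + (+0.50275)² + (−0.31225)² + (+0.00675)² + (+0.37475)² + (−0.05025)² = 0.60021
Variance = 0.60021 / 7 = 0.08574
SE* = √0.08574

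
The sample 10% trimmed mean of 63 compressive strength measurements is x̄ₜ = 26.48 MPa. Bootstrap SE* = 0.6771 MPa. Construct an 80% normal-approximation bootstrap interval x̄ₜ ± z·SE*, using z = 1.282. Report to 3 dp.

(25.612, 27.348)

Margin = 1.282 × 0.6771 = 0.8680
Interval: 26.48 ± 0.8680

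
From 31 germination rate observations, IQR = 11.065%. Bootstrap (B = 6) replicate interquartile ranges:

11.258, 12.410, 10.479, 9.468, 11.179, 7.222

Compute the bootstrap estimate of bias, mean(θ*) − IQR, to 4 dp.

bias = −0.7290

mean(θ*) = (11.258 + 12.410 + 10.479 + 9.468 + 11.179 + 7.222) / 6 = 10.33600
bias = 10.33600 − 11.065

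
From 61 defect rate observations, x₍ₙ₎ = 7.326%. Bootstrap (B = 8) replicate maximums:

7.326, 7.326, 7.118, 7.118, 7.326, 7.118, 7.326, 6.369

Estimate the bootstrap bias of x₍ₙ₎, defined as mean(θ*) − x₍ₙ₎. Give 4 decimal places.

bias = −0.1976

mean(θ*) = (7.326 + 7.326 + 7.118 + 7.118 + 7.326 + 7.118 + 7.326 + 6.369) / 8 = 7.12838
bias = 7.12838 − 7.326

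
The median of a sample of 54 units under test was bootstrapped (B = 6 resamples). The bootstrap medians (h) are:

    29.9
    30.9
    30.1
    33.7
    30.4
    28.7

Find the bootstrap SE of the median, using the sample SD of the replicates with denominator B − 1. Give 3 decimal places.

SE* = 1.679

Bootstrap SE is the standard deviation of the 6 replicate medians.
Mean of replicates: (29.9 + 30.9 + 30.1 + 33.7 + 30.4 + 28.7) / 6 = 183.7000 / 6 = 30.6167
Sum of squared deviations: (−0.7167)² + (+0.2833)² + (−0.5167)² + (+3.0833)² + (−0.2167)² + (−1.9167)² = 14.0883
Variance = 14.0883 / 5 = 2.8177
SE* = √2.8177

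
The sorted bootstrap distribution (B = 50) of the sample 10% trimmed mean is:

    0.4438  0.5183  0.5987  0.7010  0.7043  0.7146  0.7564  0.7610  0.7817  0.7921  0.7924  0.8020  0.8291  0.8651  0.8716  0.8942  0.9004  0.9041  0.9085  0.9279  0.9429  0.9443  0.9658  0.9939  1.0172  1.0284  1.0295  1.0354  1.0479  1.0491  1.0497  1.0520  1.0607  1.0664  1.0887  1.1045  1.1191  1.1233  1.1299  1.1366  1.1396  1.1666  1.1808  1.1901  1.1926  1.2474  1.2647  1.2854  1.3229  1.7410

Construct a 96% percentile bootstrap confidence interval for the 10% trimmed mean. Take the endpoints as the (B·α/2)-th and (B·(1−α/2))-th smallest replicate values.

α = 0.04; lower rank = 50 × 0.020 = 1; upper rank = 50 × 0.980 = 49.
The 1st smallest replicate is 0.4438; the 49th is 1.3229.

(0.4438, 1.3229)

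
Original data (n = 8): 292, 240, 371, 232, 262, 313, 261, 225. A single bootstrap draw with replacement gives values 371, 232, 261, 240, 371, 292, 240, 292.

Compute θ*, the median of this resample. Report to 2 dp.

θ* = 276.50

Sorted: 232, 240, 240, 261, 292, 292, 371, 371
Median = average of the two middle values = 276.50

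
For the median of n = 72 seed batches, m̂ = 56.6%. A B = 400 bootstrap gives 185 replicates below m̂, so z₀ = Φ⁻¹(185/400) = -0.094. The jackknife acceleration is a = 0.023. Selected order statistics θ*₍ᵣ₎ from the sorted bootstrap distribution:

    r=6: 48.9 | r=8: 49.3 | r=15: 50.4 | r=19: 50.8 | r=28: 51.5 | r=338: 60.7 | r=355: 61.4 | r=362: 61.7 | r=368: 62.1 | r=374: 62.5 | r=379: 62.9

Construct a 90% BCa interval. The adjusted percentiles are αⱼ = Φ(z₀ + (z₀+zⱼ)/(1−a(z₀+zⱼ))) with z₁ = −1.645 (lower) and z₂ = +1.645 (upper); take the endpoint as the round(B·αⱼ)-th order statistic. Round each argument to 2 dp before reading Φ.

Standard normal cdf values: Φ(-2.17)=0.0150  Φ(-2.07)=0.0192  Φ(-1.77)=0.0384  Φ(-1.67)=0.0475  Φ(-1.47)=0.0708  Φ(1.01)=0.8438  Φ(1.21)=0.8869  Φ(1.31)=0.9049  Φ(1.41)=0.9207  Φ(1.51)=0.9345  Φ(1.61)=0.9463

Lower: z₀ + z₁ = -0.094 + (-1.645) = -1.739; 1 − a(z₀+z₁) = 1 − (0.023)(-1.739) = 1.0400; argument = -0.094 + (-1.739)/1.0400 = -1.7661 → -1.77.
α₁ = Φ(-1.77) = 0.0384; rank = round(400 × 0.0384) = 15; θ*₍15₎ = 50.4.
Upper: z₀ + z₂ = 1.551; 1 − a(z₀+z₂) = 0.9643; argument = 1.5144 → 1.51; α₂ = 0.9345; rank = 374; θ*₍374₎ = 62.5.

(50.4, 62.5)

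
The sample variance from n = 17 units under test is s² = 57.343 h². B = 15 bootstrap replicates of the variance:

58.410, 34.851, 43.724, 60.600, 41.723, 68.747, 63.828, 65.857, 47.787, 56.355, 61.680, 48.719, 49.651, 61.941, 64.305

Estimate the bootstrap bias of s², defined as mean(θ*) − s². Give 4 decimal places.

bias = −2.1311

mean(θ*) = (58.410 + 34.851 + 43.724 + 60.600 + 41.723 + 68.747 + 63.828 + 65.857 + 47.787 + 56.355 + 61.680 + 48.719 + 49.651 + 61.941 + 64.305) / 15 = 55.21187
bias = 55.21187 − 57.343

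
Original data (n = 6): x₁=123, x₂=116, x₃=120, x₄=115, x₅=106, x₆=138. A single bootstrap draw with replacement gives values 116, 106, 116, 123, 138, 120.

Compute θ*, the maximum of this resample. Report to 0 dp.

θ* = 138

Maximum = 138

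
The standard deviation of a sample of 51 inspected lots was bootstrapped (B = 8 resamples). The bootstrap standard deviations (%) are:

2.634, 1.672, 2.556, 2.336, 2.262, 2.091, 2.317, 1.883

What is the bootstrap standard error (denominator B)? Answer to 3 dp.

Bootstrap SE is the standard deviation of the 8 replicate standard deviations.
Mean of replicates: (2.634 + 1.672 + 2.556 + 2.336 + 2.262 + 2.091 + 2.317 + 1.883) / 8 = 17.7510 / 8 = 2.2189
Sum of squared deviations: (+0.4151)² + (−0.5469)² + (+0.3371)² + (+0.1171)² + (+0.0431)² + (−0.1279)² + (+0.0981)² + (−0.3359)² = 0.7394
Variance = 0.7394 / 8 = 0.0924
SE* = √0.0924

SE* = 0.304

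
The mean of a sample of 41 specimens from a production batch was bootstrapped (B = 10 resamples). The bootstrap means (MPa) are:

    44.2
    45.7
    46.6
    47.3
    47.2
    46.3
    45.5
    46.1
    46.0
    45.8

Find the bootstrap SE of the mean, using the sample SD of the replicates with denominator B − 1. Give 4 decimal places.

Bootstrap SE is the standard deviation of the 10 replicate means.
Mean of replicates: (44.2 + 45.7 + 46.6 + 47.3 + 47.2 + 46.3 + 45.5 + 46.1 + 46.0 + 45.8) / 10 = 460.70000 / 10 = 46.07000
Sum of squared deviations: (−1.87000)² + (−0.37000)² + (+0.53000)² + (+1.23000)² + (+1.13000)² + (+0.23000)² + (−0.57000)² + (+0.03000)² + (−0.07000)² + (−0.27000)² = 7.16100
Variance = 7.16100 / 9 = 0.79567
SE* = √0.79567

SE* = 0.8920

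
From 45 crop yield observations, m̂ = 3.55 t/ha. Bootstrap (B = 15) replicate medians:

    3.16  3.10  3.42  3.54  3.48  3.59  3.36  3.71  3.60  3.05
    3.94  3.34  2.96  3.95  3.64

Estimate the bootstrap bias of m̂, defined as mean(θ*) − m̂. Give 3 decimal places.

bias = −0.094

mean(θ*) = (3.16 + 3.10 + 3.42 + 3.54 + 3.48 + 3.59 + 3.36 + 3.71 + 3.60 + 3.05 + 3.94 + 3.34 + 2.96 + 3.95 + 3.64) / 15 = 3.4560
bias = 3.4560 − 3.55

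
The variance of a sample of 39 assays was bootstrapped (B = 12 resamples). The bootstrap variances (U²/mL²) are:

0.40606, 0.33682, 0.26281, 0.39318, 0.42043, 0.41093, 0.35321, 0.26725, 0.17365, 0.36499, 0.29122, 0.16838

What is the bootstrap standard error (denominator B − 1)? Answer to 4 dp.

SE* = 0.0883

Bootstrap SE is the standard deviation of the 12 replicate variances.
Mean of replicates: (0.40606 + 0.33682 + 0.26281 + 0.39318 + 0.42043 + 0.41093 + 0.35321 + 0.26725 + 0.17365 + 0.36499 + 0.29122 + 0.16838) / 12 = 3.848930 / 12 = 0.320744
Sum of squared deviations: (+0.085316)² + (+0.016076)² + (−0.057934)² + (+0.072436)² + (+0.099686)² + (+0.090186)² + (+0.032466)² + (−0.053494)² + (−0.147094)² + (+0.044246)² + (−0.029524)² + (−0.152364)² = 0.085808
Variance = 0.085808 / 11 = 0.007801
SE* = √0.007801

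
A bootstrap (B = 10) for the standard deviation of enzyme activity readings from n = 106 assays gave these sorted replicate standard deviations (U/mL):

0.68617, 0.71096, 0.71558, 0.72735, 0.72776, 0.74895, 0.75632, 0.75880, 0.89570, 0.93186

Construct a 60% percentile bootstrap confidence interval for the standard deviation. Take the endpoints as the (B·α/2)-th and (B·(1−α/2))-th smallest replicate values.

α = 0.40; lower rank = 10 × 0.200 = 2; upper rank = 10 × 0.800 = 8.
The 2nd smallest replicate is 0.71096; the 8th is 0.75880.

(0.71096, 0.75880)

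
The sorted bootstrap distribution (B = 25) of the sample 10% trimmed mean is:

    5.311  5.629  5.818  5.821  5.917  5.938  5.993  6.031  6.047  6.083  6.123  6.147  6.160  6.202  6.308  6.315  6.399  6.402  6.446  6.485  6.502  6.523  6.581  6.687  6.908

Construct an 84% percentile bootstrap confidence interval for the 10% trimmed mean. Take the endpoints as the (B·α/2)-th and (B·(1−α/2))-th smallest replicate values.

(5.629, 6.581)

α = 0.16; lower rank = 25 × 0.080 = 2; upper rank = 25 × 0.920 = 23.
The 2nd smallest replicate is 5.629; the 23rd is 6.581.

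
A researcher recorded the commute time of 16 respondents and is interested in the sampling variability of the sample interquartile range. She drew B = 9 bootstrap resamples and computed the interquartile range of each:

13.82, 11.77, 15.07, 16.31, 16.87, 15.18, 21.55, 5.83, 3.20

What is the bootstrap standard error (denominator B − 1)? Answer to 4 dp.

Bootstrap SE is the standard deviation of the 9 replicate interquartile ranges.
Mean of replicates: (13.82 + 11.77 + 15.07 + 16.31 + 16.87 + 15.18 + 21.55 + 5.83 + 3.20) / 9 = 119.60000 / 9 = 13.28889
Sum of squared deviations: (+0.53111)² + (−1.51889)² + (+1.78111)² + (+3.02111)² + (+3.58111)² + (+1.89111)² + (+8.26111)² + (−7.45889)² + (−10.08889)² = 256.95589
Variance = 256.95589 / 8 = 32.11949
SE* = √32.11949

SE* = 5.6674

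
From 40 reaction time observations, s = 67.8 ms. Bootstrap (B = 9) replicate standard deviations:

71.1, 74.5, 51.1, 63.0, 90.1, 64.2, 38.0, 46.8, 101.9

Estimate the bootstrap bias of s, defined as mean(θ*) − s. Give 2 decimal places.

bias = −1.06

mean(θ*) = (71.1 + 74.5 + 51.1 + 63.0 + 90.1 + 64.2 + 38.0 + 46.8 + 101.9) / 9 = 66.744
bias = 66.744 − 67.8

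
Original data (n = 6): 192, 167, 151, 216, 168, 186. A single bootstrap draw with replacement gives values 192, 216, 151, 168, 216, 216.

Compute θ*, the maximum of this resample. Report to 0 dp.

Maximum = 216

θ* = 216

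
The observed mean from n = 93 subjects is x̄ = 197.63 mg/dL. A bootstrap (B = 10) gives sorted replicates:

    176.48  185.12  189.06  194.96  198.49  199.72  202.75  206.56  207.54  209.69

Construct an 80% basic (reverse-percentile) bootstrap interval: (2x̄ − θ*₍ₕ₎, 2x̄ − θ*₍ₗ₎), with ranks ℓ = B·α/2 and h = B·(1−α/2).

Percentile endpoints at ranks 1 and 9: θ*₍1₎ = 176.48, θ*₍9₎ = 207.54.
Basic interval reflects these around x̄:
  lower = 2 × 197.63 − 207.54 = 187.72
  upper = 2 × 197.63 − 176.48 = 218.78

(187.72, 218.78)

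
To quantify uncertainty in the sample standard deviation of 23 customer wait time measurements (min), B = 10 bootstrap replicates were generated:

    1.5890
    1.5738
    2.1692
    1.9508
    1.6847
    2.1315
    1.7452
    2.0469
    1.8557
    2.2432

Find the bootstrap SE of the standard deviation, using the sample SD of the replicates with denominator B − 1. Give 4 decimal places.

SE* = 0.2457

Bootstrap SE is the standard deviation of the 10 replicate standard deviations.
Mean of replicates: (1.5890 + 1.5738 + 2.1692 + 1.9508 + 1.6847 + 2.1315 + 1.7452 + 2.0469 + 1.8557 + 2.2432) / 10 = 18.99000 / 10 = 1.89900
Sum of squared deviations: (−0.31000)² + (−0.32520)² + (+0.27020)² + (+0.05180)² + (−0.21430)² + (+0.23250)² + (−0.15380)² + (+0.14790)² + (−0.04330)² + (+0.34420)² = 0.54340
Variance = 0.54340 / 9 = 0.06038
SE* = √0.06038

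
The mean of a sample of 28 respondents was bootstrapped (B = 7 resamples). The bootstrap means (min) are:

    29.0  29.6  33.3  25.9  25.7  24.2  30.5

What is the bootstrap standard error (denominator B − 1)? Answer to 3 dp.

SE* = 3.198

Bootstrap SE is the standard deviation of the 7 replicate means.
Mean of replicates: (29.0 + 29.6 + 33.3 + 25.9 + 25.7 + 24.2 + 30.5) / 7 = 198.2000 / 7 = 28.3143
Sum of squared deviations: (+0.6857)² + (+1.2857)² + (+4.9857)² + (−2.4143)² + (−2.6143)² + (−4.1143)² + (+2.1857)² = 61.3486
Variance = 61.3486 / 6 = 10.2248
SE* = √10.2248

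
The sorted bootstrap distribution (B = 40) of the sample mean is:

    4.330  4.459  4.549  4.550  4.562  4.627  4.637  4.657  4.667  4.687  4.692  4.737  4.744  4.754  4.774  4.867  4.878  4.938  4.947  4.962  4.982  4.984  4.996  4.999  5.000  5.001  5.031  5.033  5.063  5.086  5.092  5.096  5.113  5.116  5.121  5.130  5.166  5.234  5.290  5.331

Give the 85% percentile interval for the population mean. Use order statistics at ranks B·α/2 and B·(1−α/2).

α = 0.15; lower rank = 40 × 0.075 = 3; upper rank = 40 × 0.925 = 37.
The 3rd smallest replicate is 4.549; the 37th is 5.166.

(4.549, 5.166)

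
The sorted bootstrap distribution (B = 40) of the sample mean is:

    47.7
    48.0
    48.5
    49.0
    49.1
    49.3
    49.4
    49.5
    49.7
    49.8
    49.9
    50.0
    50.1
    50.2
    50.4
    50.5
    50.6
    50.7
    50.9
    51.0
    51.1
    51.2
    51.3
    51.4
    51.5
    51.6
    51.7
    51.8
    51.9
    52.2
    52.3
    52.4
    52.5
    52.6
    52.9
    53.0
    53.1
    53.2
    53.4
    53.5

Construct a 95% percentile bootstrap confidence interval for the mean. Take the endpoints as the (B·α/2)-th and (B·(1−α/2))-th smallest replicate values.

(47.7, 53.4)

α = 0.05; lower rank = 40 × 0.025 = 1; upper rank = 40 × 0.975 = 39.
The 1st smallest replicate is 47.7; the 39th is 53.4.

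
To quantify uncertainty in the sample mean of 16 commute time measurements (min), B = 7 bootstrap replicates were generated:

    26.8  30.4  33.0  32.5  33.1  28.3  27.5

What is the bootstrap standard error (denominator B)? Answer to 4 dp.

Bootstrap SE is the standard deviation of the 7 replicate means.
Mean of replicates: (26.8 + 30.4 + 33.0 + 32.5 + 33.1 + 28.3 + 27.5) / 7 = 211.60000 / 7 = 30.22857
Sum of squared deviations: (−3.42857)² + (+0.17143)² + (+2.77143)² + (+2.27143)² + (+2.87143)² + (−1.92857)² + (−2.72857)² = 44.03429
Variance = 44.03429 / 7 = 6.29061
SE* = √6.29061

SE* = 2.5081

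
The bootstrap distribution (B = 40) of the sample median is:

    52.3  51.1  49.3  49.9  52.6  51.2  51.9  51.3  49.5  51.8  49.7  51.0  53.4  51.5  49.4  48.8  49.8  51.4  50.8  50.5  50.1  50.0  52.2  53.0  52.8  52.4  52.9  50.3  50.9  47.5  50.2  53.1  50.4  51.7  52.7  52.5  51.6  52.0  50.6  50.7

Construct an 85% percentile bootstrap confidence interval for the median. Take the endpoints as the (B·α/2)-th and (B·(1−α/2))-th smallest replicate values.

Sorted replicates: 47.5, 48.8, 49.3, 49.4, 49.5, 49.7, 49.8, 49.9, 50.0, 50.1, 50.2, 50.3, 50.4, 50.5, 50.6, 50.7, 50.8, 50.9, 51.0, 51.1, 51.2, 51.3, 51.4, 51.5, 51.6, 51.7, 51.8, 51.9, 52.0, 52.2, 52.3, 52.4, 52.5, 52.6, 52.7, 52.8, 52.9, 53.0, 53.1, 53.4
α = 0.15; lower rank = 40 × 0.075 = 3; upper rank = 40 × 0.925 = 37.
The 3rd smallest replicate is 49.3; the 37th is 52.9.

(49.3, 52.9)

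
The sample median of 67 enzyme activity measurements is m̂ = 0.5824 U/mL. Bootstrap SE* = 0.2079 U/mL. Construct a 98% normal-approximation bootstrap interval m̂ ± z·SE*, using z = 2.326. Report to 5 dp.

(0.09882, 1.06598)

Margin = 2.326 × 0.2079 = 0.483575
Interval: 0.5824 ± 0.483575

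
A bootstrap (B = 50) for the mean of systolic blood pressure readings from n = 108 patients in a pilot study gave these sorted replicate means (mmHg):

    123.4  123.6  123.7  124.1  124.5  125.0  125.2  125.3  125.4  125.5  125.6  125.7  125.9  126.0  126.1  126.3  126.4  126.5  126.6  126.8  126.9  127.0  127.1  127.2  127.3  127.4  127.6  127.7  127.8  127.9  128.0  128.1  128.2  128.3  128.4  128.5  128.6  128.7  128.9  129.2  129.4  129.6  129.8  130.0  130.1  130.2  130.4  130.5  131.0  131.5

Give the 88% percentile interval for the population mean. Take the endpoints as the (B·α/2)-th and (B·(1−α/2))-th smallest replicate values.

(123.7, 130.4)

α = 0.12; lower rank = 50 × 0.060 = 3; upper rank = 50 × 0.940 = 47.
The 3rd smallest replicate is 123.7; the 47th is 130.4.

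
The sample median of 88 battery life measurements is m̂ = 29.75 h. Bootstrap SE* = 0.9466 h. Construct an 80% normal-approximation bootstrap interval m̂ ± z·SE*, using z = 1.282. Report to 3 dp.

Margin = 1.282 × 0.9466 = 1.2135
Interval: 29.75 ± 1.2135

(28.536, 30.964)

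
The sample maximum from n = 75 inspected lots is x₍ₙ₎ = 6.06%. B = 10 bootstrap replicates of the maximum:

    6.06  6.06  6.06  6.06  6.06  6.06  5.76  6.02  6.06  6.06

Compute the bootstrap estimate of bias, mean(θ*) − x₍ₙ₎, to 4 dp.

bias = −0.0340

mean(θ*) = (6.06 + 6.06 + 6.06 + 6.06 + 6.06 + 6.06 + 5.76 + 6.02 + 6.06 + 6.06) / 10 = 6.02600
bias = 6.02600 − 6.06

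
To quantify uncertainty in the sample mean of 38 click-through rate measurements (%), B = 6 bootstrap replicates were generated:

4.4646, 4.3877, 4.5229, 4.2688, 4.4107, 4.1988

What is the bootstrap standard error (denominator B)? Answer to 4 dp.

Bootstrap SE is the standard deviation of the 6 replicate means.
Mean of replicates: (4.4646 + 4.3877 + 4.5229 + 4.2688 + 4.4107 + 4.1988) / 6 = 26.25350 / 6 = 4.37558
Sum of squared deviations: (+0.08902)² + (+0.01212)² + (+0.14732)² + (−0.10678)² + (+0.03512)² + (−0.17678)² = 0.07366
Variance = 0.07366 / 6 = 0.01228
SE* = √0.01228

SE* = 0.1108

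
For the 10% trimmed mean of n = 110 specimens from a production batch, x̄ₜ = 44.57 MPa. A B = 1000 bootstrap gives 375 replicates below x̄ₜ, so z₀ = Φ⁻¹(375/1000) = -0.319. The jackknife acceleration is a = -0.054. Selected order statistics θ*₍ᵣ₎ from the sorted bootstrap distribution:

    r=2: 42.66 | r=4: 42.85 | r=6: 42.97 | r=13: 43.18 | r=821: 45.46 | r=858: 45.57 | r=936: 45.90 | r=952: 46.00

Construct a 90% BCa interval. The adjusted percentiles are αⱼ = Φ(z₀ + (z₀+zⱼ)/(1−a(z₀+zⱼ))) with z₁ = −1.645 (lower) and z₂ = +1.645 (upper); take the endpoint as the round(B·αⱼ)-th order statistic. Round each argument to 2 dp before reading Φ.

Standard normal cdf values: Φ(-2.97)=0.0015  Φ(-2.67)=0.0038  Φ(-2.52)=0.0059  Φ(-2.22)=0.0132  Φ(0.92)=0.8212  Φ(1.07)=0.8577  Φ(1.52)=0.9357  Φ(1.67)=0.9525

(42.97, 45.46)

Lower: z₀ + z₁ = -0.319 + (-1.645) = -1.964; 1 − a(z₀+z₁) = 1 − (-0.054)(-1.964) = 0.8939; argument = -0.319 + (-1.964)/0.8939 = -2.5160 → -2.52.
α₁ = Φ(-2.52) = 0.0059; rank = round(1000 × 0.0059) = 6; θ*₍6₎ = 42.97.
Upper: z₀ + z₂ = 1.326; 1 − a(z₀+z₂) = 1.0716; argument = 0.9184 → 0.92; α₂ = 0.8212; rank = 821; θ*₍821₎ = 45.46.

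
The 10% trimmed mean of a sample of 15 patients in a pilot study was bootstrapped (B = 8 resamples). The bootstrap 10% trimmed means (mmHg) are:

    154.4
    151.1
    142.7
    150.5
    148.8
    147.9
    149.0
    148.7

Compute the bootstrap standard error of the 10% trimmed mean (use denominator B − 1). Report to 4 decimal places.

Bootstrap SE is the standard deviation of the 8 replicate 10% trimmed means.
Mean of replicates: (154.4 + 151.1 + 142.7 + 150.5 + 148.8 + 147.9 + 149.0 + 148.7) / 8 = 1193.10000 / 8 = 149.13750
Sum of squared deviations: (+5.26250)² + (+1.96250)² + (−6.43750)² + (+1.36250)² + (−0.33750)² + (−1.23750)² + (−0.13750)² + (−0.43750)² = 76.69875
Variance = 76.69875 / 7 = 10.95696
SE* = √10.95696

SE* = 3.3101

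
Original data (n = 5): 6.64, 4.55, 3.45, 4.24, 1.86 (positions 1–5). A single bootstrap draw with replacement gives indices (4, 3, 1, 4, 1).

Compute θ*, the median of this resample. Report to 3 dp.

Resample values: 4.24, 3.45, 6.64, 4.24, 6.64.
Sorted: 3.45, 4.24, 4.24, 6.64, 6.64
Median = middle value = 4.240

θ* = 4.240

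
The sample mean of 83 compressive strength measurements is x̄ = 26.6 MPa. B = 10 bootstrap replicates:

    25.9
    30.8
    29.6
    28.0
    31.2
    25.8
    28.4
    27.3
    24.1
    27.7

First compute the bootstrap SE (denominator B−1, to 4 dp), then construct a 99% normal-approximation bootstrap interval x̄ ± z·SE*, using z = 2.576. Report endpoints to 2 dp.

Mean of replicates = 27.8800; sum of squared deviations = 45.6960; SE* = √(45.6960/9) = 2.2533
Margin = 2.576 × 2.2533 = 5.805
Interval: 26.6 ± 5.805

(20.80, 32.40)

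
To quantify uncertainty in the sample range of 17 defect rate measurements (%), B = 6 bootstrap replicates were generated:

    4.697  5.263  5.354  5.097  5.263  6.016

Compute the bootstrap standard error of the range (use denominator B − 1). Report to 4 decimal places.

Bootstrap SE is the standard deviation of the 6 replicate ranges.
Mean of replicates: (4.697 + 5.263 + 5.354 + 5.097 + 5.263 + 6.016) / 6 = 31.69000 / 6 = 5.28167
Sum of squared deviations: (−0.58467)² + (−0.01867)² + (+0.07233)² + (−0.18467)² + (−0.01867)² + (+0.73433)² = 0.92111
Variance = 0.92111 / 5 = 0.18422
SE* = √0.18422

SE* = 0.4292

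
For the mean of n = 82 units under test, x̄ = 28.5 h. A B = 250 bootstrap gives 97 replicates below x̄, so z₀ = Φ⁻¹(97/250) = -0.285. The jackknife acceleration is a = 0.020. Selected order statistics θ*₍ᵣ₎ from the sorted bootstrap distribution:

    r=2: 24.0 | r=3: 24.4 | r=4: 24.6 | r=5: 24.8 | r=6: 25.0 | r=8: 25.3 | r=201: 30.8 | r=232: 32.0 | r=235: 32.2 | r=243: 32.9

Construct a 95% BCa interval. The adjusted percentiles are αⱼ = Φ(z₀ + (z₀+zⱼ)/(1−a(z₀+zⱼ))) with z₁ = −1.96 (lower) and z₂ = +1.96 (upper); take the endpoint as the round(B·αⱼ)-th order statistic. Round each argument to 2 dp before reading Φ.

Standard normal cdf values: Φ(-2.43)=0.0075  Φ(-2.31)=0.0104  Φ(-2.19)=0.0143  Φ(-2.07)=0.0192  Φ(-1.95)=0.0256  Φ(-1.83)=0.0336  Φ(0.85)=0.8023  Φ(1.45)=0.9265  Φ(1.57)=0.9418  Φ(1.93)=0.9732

Lower: z₀ + z₁ = -0.285 + (-1.960) = -2.245; 1 − a(z₀+z₁) = 1 − (0.020)(-2.245) = 1.0449; argument = -0.285 + (-2.245)/1.0449 = -2.4335 → -2.43.
α₁ = Φ(-2.43) = 0.0075; rank = round(250 × 0.0075) = 2; θ*₍2₎ = 24.0.
Upper: z₀ + z₂ = 1.675; 1 − a(z₀+z₂) = 0.9665; argument = 1.4481 → 1.45; α₂ = 0.9265; rank = 232; θ*₍232₎ = 32.0.

(24.0, 32.0)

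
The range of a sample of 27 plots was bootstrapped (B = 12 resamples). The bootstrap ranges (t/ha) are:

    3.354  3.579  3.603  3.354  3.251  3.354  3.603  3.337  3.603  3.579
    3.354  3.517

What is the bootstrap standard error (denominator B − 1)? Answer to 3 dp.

SE* = 0.134

Bootstrap SE is the standard deviation of the 12 replicate ranges.
Mean of replicates: (3.354 + 3.579 + 3.603 + 3.354 + 3.251 + 3.354 + 3.603 + 3.337 + 3.603 + 3.579 + 3.354 + 3.517) / 12 = 41.4880 / 12 = 3.4573
Sum of squared deviations: (−0.1033)² + (+0.1217)² + (+0.1457)² + (−0.1033)² + (−0.2063)² + (−0.1033)² + (+0.1457)² + (−0.1203)² + (+0.1457)² + (+0.1217)² + (−0.1033)² + (+0.0597)² = 0.1966
Variance = 0.1966 / 11 = 0.0179
SE* = √0.0179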